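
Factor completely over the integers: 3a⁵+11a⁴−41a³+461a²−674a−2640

Among the possible rational roots, a = 3 is a root, so (a−3) is a factor; dividing leaves 3a⁴+20a³+19a²+518a+880.
Then a = −5/3 is a root, so (3a+5) divides it; the quotient is a³+5a²−2a+176.
Then a = −8 is a root, so (a+8) is a factor; dividing leaves a²−3a+22.
The quadratic a²−3a+22 has discriminant −79 < 0 and is irreducible over ℤ.

(3a+5)(a+8)(a−3)(a²−3a+22)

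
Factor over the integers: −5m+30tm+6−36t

(5m−6)(6t−1)

Group as (30tm−36t) + (−5m+6) = 6t(5m−6) − (5m−6).
Both groups share the factor (5m−6).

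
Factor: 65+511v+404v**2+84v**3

Among the possible rational roots, v = -1/7 is a root, so (7v+1) divides it; the quotient is 12v**2+56v+65.
The remaining quadratic factors as (2v+5)(6v+13).

(2v+5)(6v+13)(7v+1)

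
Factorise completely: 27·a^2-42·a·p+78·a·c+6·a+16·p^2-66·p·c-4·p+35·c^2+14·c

Group: 9·a·(3·a-2·p+7·c) + (-8·p+5·c+2)·(3·a-2·p+7·c); both groups contain (3·a-2·p+7·c).

(3·a-2·p+7·c)·(9·a-8·p+5·c+2)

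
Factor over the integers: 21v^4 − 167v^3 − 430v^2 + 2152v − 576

Testing divisors of the constant over divisors of the leading coefficient, v = 2/7 is a root, so (7v − 2) divides it; the quotient is 3v^3 − 23v^2 − 68v + 288.
Then v = 9 is a root, so (v − 9) is a factor; dividing leaves 3v^2 + 4v − 32.
The remaining quadratic factors as (v + 4)(3v − 8).

(3v − 8)(7v − 2)(v + 4)(v − 9)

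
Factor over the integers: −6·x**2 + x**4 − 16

(x**2 + 2)·(x**2 − 8)

Substitute u = x**2 to get a quadratic in u, then factor.
x**2 − 8 is irreducible over ℤ (8 is not a perfect square).
x**2 + 2 is irreducible over ℤ (always positive, so no real roots).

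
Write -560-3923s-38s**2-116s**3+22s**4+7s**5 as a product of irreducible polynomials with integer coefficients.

(7s+1)(s+7)(s-5)(s**2+s+16)

Trying the rational-root candidates, s = -1/7 is a root, so (7s+1) is a factor; dividing leaves s**4+3s**3-17s**2-3s-560.
Continuing, s = -7 is a root, so (s+7) divides it; the quotient is s**3-4s**2+11s-80.
Next, s = 5 is a root, so (s-5) is a factor; dividing leaves s**2+s+16.
The quadratic s**2+s+16 has discriminant -63 < 0 and is irreducible over ℤ.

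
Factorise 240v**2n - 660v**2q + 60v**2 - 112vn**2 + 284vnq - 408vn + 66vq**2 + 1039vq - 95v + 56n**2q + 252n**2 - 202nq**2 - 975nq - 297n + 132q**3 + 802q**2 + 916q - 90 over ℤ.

(4v - 2q - 9)(15v - 7n + 6q + 10)(4n - 11q + 1)

Group: 4v(60vn - 165vq + 15v - 28n**2 + 101nq + 33n - 66q**2 - 104q + 10) + (-2q - 9)(60vn - 165vq + 15v - 28n**2 + 101nq + 33n - 66q**2 - 104q + 10); both groups contain (60vn - 165vq + 15v - 28n**2 + 101nq + 33n - 66q**2 - 104q + 10), so (4v - 2q - 9) is a factor with cofactor 60vn - 165vq + 15v - 28n**2 + 101nq + 33n - 66q**2 - 104q + 10.
The cofactor groups again: 60vn - 165vq + 15v - 28n**2 + 101nq + 33n - 66q**2 - 104q + 10 = 4n(15v - 7n + 6q + 10) + (-11q + 1)(15v - 7n + 6q + 10); both groups contain (15v - 7n + 6q + 10), giving (4n - 11q + 1)(15v - 7n + 6q + 10).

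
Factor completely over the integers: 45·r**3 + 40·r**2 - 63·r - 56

(9·r + 8)·(5·r**2 - 7)

Group as (45·r**3 - 63·r) + (40·r**2 - 56) = 9·r·(5·r**2 - 7) + 8·(5·r**2 - 7).
Both groups share the factor (5·r**2 - 7).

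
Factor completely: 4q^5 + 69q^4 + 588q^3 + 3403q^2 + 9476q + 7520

Testing divisors of the constant over divisors of the leading coefficient, q = -8 is a root, so (q + 8) is a factor; dividing leaves 4q^4 + 37q^3 + 292q^2 + 1067q + 940.
Next, q = -5/4 is a root, so (4q + 5) divides it; the quotient is q^3 + 8q^2 + 63q + 188.
Continuing, q = -4 is a root, giving the factor (q + 4) and quotient q^2 + 4q + 47.
The quadratic q^2 + 4q + 47 has discriminant -172 < 0 and is irreducible over ℤ.

(4q + 5)(q + 4)(q + 8)(q^2 + 4q + 47)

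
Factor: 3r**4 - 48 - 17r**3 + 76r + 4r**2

By the rational root theorem, r = 4 is a root, giving the factor (r - 4) and quotient 3r**3 - 5r**2 - 16r + 12.
Then r = 2/3 is a root, so (3r - 2) is a factor; dividing leaves r**2 - r - 6.
The remaining quadratic factors as (r + 2)(r - 3).

(3r - 2)(r + 2)(r - 3)(r - 4)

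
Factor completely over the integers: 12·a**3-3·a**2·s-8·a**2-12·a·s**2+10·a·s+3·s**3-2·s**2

(3·a+3·s-2)·(4·a-s)·(a-s)

Group: a·(12·a**2+9·a·s-8·a-3·s**2+2·s) - s·(12·a**2+9·a·s-8·a-3·s**2+2·s); both groups contain (12·a**2+9·a·s-8·a-3·s**2+2·s), so (a-s) is a factor with cofactor 12·a**2+9·a·s-8·a-3·s**2+2·s.
The cofactor groups again: 12·a**2+9·a·s-8·a-3·s**2+2·s = 4·a·(3·a+3·s-2) - s·(3·a+3·s-2); both groups contain (3·a+3·s-2), giving (4·a-s)·(3·a+3·s-2).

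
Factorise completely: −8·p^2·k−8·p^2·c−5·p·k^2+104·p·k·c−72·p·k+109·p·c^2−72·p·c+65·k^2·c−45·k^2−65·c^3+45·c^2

Group: 8·p·(−p·k−p·c+13·k·c−9·k+13·c^2−9·c) + (5·k−5·c)·(−p·k−p·c+13·k·c−9·k+13·c^2−9·c); both groups contain (−p·k−p·c+13·k·c−9·k+13·c^2−9·c), so (8·p+5·k−5·c) is a factor with cofactor −p·k−p·c+13·k·c−9·k+13·c^2−9·c.
The cofactor groups again: −p·k−p·c+13·k·c−9·k+13·c^2−9·c = −p·(k+c) + (13·c−9)·(k+c); both groups contain (k+c), giving −(p−13·c+9)·(k+c).

−(p−13·c+9)·(8·p+5·k−5·c)·(k+c)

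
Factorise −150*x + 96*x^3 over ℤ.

6*x*(4*x + 5)*(4*x − 5)

Pull out the common factor 6*x; 16*x^2 − 25 is a difference of squares.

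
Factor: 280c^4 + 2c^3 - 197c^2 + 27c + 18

Among the possible rational roots, c = -1/4 is a root, so (4c + 1) divides it; the quotient is 70c^3 - 17c^2 - 45c + 18.
Next, c = 1/2 is a root, giving the factor (2c - 1) and quotient 35c^2 + 9c - 18.
The remaining quadratic factors as (5c - 3)(7c + 6).

(2c - 1)(4c + 1)(5c - 3)(7c + 6)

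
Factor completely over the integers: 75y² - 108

Every term has a factor of 3. Then 25y² - 36 = (5y)² − (6)².

3(5y + 6)(5y - 6)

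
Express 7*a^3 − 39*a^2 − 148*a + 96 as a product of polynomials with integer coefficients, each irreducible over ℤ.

Testing divisors of the constant over divisors of the leading coefficient, a = 8 is a root, so (a − 8) divides it; the quotient is 7*a^2 + 17*a − 12.
The remaining quadratic factors as (a + 3)(7*a − 4).

(7*a − 4)*(a + 3)*(a − 8)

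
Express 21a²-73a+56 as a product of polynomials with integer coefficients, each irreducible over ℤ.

Need a pair with product 21·56 = 1176 and sum -73: that's -49 and -24.
Split the middle term: 21a²-49a - 24a+56 = 7a(3a-7) - 8(3a-7).

(3a-7)(7a-8)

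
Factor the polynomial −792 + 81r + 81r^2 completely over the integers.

9(3r + 11)(3r − 8)

Pull out the common factor 9, then factor the remaining trinomial.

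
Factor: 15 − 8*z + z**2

(z − 3)*(z − 5)

Two integers with product 15 and sum −8 are −3 and −5.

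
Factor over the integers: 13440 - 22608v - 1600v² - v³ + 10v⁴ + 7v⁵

Testing divisors of the constant over divisors of the leading coefficient, v = -7 is a root, so (v + 7) divides it; the quotient is 7v⁴ - 39v³ + 272v² - 3504v + 1920.
Then v = 4/7 is a root, giving the factor (7v - 4) and quotient v³ - 5v² + 36v - 480.
Then v = 8 is a root, so (v - 8) is a factor; dividing leaves v² + 3v + 60.
The quadratic v² + 3v + 60 has discriminant -231 < 0 and is irreducible over ℤ.

(7v - 4)(v + 7)(v - 8)(v² + 3v + 60)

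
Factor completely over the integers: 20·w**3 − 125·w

Every term has a factor of 5·w. Then 4·w**2 − 25 = (2·w)² − (5)².

5·w·(2·w + 5)·(2·w − 5)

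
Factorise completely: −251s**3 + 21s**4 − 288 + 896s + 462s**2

By the rational root theorem, s = −4/3 is a root, so (3s + 4) divides it; the quotient is 7s**3 − 93s**2 + 278s − 72.
Continuing, s = 4 is a root, so (s − 4) is a factor; dividing leaves 7s**2 − 65s + 18.
The remaining quadratic factors as (s − 9)(7s − 2).

(3s + 4)(7s − 2)(s − 4)(s − 9)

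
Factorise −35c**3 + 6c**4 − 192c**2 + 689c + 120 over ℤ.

Testing divisors of the constant over divisors of the leading coefficient, c = 8 is a root, so (c − 8) is a factor; dividing leaves 6c**3 + 13c**2 − 88c − 15.
Next, c = −1/6 is a root, so (6c + 1) is a factor; dividing leaves c**2 + 2c − 15.
The remaining quadratic factors as (c + 5)(c − 3).

(6c + 1)(c + 5)(c − 3)(c − 8)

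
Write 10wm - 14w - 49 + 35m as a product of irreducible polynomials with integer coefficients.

Group as (10wm - 14w) + (35m - 49) = 2w(5m - 7) + 7(5m - 7).
Both groups share the factor (5m - 7).

(2w + 7)(5m - 7)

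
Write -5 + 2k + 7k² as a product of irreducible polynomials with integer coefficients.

Need a pair with product 7·(-5) = -35 and sum 2: that's -5 and 7.
Split the middle term: 7k² - 5k + 7k - 5 = k(7k - 5) + (7k - 5).

(7k - 5)(k + 1)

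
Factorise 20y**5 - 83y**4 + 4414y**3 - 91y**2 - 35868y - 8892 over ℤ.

(4y + 1)(5y + 13)(y - 3)(y**2 - 4y + 228)

Trying the rational-root candidates, y = -1/4 is a root, so (4y + 1) divides it; the quotient is 5y**4 - 22y**3 + 1109y**2 - 300y - 8892.
Next, y = 3 is a root, so (y - 3) is a factor; dividing leaves 5y**3 - 7y**2 + 1088y + 2964.
Continuing, y = -13/5 is a root, so (5y + 13) divides it; the quotient is y**2 - 4y + 228.
The quadratic y**2 - 4y + 228 has discriminant -896 < 0 and is irreducible over ℤ.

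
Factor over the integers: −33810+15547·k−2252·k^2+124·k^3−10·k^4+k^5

Trying the rational-root candidates, k = 5 is a root, giving the factor (k−5) and quotient k^4−5·k^3+99·k^2−1757·k+6762.
Next, k = 7 is a root, so (k−7) divides it; the quotient is k^3+2·k^2+113·k−966.
Then k = 6 is a root, giving the factor (k−6) and quotient k^2+8·k+161.
The quadratic k^2+8·k+161 has discriminant −580 < 0 and is irreducible over ℤ.

(k−5)·(k−6)·(k−7)·(k^2+8·k+161)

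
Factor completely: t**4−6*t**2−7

Substitute u = t**2 to get a quadratic in u, then factor.
t**2+1 is irreducible over ℤ (sum of squares).
t**2−7 is irreducible over ℤ (7 is not a perfect square).

(t**2+1)*(t**2−7)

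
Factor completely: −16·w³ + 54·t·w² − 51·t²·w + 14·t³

(2·t − w)·(7·t − 8·w)·(t − 2·w)

Group: t·(14·t² − 23·t·w + 8·w²) − 2·w·(14·t² − 23·t·w + 8·w²); both groups contain (14·t² − 23·t·w + 8·w²), so (t − 2·w) is a factor with cofactor 14·t² − 23·t·w + 8·w².
The cofactor groups again: 14·t² − 23·t·w + 8·w² = 7·t·(2·t − w) − 8·w·(2·t − w); both groups contain (2·t − w), giving (7·t − 8·w)·(2·t − w).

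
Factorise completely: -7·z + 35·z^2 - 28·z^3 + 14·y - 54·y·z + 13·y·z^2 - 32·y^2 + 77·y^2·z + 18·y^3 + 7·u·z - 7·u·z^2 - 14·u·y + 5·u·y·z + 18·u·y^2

Group: 2·y·(9·u·y + 7·u·z - 7·u + 9·y^2 + 43·y·z - 16·y + 28·z^2 - 35·z + 7) - z·(9·u·y + 7·u·z - 7·u + 9·y^2 + 43·y·z - 16·y + 28·z^2 - 35·z + 7); both groups contain (9·u·y + 7·u·z - 7·u + 9·y^2 + 43·y·z - 16·y + 28·z^2 - 35·z + 7), so (2·y - z) is a factor with cofactor 9·u·y + 7·u·z - 7·u + 9·y^2 + 43·y·z - 16·y + 28·z^2 - 35·z + 7.
The cofactor groups again: 9·u·y + 7·u·z - 7·u + 9·y^2 + 43·y·z - 16·y + 28·z^2 - 35·z + 7 = 9·y·(u + y + 4·z - 1) + (7·z - 7)·(u + y + 4·z - 1); both groups contain (u + y + 4·z - 1), giving (9·y + 7·z - 7)·(u + y + 4·z - 1).

(2·y - z)·(9·y + 7·z - 7)·(u + y + 4·z - 1)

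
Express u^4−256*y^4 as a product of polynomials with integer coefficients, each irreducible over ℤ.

Write as (u^2)² − (16*y^2)², then factor u^2−16*y^2 once more.

(u+4*y)*(u−4*y)*(u^2+16*y^2)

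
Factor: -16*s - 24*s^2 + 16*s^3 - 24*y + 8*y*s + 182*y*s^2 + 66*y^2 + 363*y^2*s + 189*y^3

(3*y + 2*s)*(7*y + 8*s + 4)*(9*y + s - 2)

Group: 3*y*(63*y^2 + 79*y*s + 22*y + 8*s^2 - 12*s - 8) + 2*s*(63*y^2 + 79*y*s + 22*y + 8*s^2 - 12*s - 8); both groups contain (63*y^2 + 79*y*s + 22*y + 8*s^2 - 12*s - 8), so (3*y + 2*s) is a factor with cofactor 63*y^2 + 79*y*s + 22*y + 8*s^2 - 12*s - 8.
The cofactor groups again: 63*y^2 + 79*y*s + 22*y + 8*s^2 - 12*s - 8 = 7*y*(9*y + s - 2) + (8*s + 4)*(9*y + s - 2); both groups contain (9*y + s - 2), giving (7*y + 8*s + 4)*(9*y + s - 2).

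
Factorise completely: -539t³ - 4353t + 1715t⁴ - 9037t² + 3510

(5t - 13)(7t + 10)(7t + 9)(7t - 3)

Among the possible rational roots, t = -10/7 is a root, so (7t + 10) is a factor; dividing leaves 245t³ - 427t² - 681t + 351.
Continuing, t = 3/7 is a root, giving the factor (7t - 3) and quotient 35t² - 46t - 117.
The remaining quadratic factors as (5t - 13)(7t + 9).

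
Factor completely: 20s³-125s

Factor out 5s, leaving 4s²-25, which is a difference of two squares.

5s(2s+5)(2s-5)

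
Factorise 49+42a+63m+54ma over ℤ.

(6a+7)(9m+7)

Group as (54ma+63m) + (42a+49) = 9m(6a+7) + 7(6a+7).
Both groups share the factor (6a+7).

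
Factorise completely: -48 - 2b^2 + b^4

Substitute u = b^2 to get a quadratic in u, then factor.
b^2 - 8 is irreducible over ℤ (8 is not a perfect square).
b^2 + 6 is irreducible over ℤ (always positive, so no real roots).

(b^2 + 6)(b^2 - 8)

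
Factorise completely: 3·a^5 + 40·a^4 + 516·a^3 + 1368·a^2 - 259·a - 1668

(3·a + 4)·(a + 3)·(a - 1)·(a^2 + 10·a + 139)

Testing divisors of the constant over divisors of the leading coefficient, a = 1 is a root, so (a - 1) divides it; the quotient is 3·a^4 + 43·a^3 + 559·a^2 + 1927·a + 1668.
Continuing, a = -3 is a root, so (a + 3) divides it; the quotient is 3·a^3 + 34·a^2 + 457·a + 556.
Then a = -4/3 is a root, so (3·a + 4) is a factor; dividing leaves a^2 + 10·a + 139.
The quadratic a^2 + 10·a + 139 has discriminant -456 < 0 and is irreducible over ℤ.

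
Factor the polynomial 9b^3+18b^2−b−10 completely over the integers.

(3b+5)(3b−2)(b+1)

Trying the rational-root candidates, b = 2/3 is a root, so (3b−2) is a factor; dividing leaves 3b^2+8b+5.
The remaining quadratic factors as (b+1)(3b+5).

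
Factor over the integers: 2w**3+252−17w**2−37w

(2w−7)(w+4)(w−9)

Testing divisors of the constant over divisors of the leading coefficient, w = 7/2 is a root, giving the factor (2w−7) and quotient w**2−5w−36.
The remaining quadratic factors as (w+4)(w−9).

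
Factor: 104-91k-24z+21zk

Group as (21zk-24z) + (-91k+104) = 3z(7k-8) - 13(7k-8).
Both groups share the factor (7k-8).

(3z-13)(7k-8)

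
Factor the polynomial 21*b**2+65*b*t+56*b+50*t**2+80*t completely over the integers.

(3*b+5*t+8)*(7*b+10*t)

Group: 7*b*(3*b+5*t+8) + 10*t*(3*b+5*t+8); both groups contain (3*b+5*t+8).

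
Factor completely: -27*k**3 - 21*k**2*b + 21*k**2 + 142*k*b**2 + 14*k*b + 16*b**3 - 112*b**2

Group: k*(-27*k**2 - 75*k*b + 21*k - 8*b**2 + 56*b) - 2*b*(-27*k**2 - 75*k*b + 21*k - 8*b**2 + 56*b); both groups contain (-27*k**2 - 75*k*b + 21*k - 8*b**2 + 56*b), so (k - 2*b) is a factor with cofactor -27*k**2 - 75*k*b + 21*k - 8*b**2 + 56*b.
The cofactor groups again: -27*k**2 - 75*k*b + 21*k - 8*b**2 + 56*b = -3*k*(9*k + b - 7) - 8*b*(9*k + b - 7); both groups contain (9*k + b - 7), giving -(3*k + 8*b)*(9*k + b - 7).

-(k - 2*b)*(3*k + 8*b)*(9*k + b - 7)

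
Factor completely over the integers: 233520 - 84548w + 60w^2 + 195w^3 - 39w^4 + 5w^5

(5w - 14)(w + 10)(w - 12)(w^2 - 3w + 139)

Testing divisors of the constant over divisors of the leading coefficient, w = -10 is a root, giving the factor (w + 10) and quotient 5w^4 - 89w^3 + 1085w^2 - 10790w + 23352.
Continuing, w = 12 is a root, so (w - 12) is a factor; dividing leaves 5w^3 - 29w^2 + 737w - 1946.
Next, w = 14/5 is a root, giving the factor (5w - 14) and quotient w^2 - 3w + 139.
The quadratic w^2 - 3w + 139 has discriminant -547 < 0 and is irreducible over ℤ.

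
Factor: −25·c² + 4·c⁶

Pull out the common factor c², leaving 4·c⁴ − 25.
Recognize a difference of squares with the parts 2·c² and 5.

c²·(2·c² + 5)·(2·c² − 5)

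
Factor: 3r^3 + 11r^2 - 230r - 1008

By the rational root theorem, r = 9 is a root, so (r - 9) is a factor; dividing leaves 3r^2 + 38r + 112.
The remaining quadratic factors as (r + 8)(3r + 14).

(3r + 14)(r + 8)(r - 9)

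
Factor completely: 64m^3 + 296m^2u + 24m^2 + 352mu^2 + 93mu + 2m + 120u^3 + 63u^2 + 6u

Group: m(64m^2 + 104mu + 24m + 40u^2 + 21u + 2) + 3u(64m^2 + 104mu + 24m + 40u^2 + 21u + 2); both groups contain (64m^2 + 104mu + 24m + 40u^2 + 21u + 2), so (m + 3u) is a factor with cofactor 64m^2 + 104mu + 24m + 40u^2 + 21u + 2.
The cofactor groups again: 64m^2 + 104mu + 24m + 40u^2 + 21u + 2 = 8m(8m + 5u + 2) + (8u + 1)(8m + 5u + 2); both groups contain (8m + 5u + 2), giving (8m + 8u + 1)(8m + 5u + 2).

(8m + 5u + 2)(8m + 8u + 1)(m + 3u)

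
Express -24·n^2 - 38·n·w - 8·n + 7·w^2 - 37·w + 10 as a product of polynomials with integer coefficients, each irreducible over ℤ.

Group: -6·n·(4·n + 7·w - 2) + (w - 5)·(4·n + 7·w - 2); both groups contain (4·n + 7·w - 2).

-(4·n + 7·w - 2)·(6·n - w + 5)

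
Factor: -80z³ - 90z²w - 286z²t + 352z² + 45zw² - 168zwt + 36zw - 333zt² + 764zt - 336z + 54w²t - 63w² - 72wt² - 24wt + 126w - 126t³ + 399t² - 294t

-(2z + 3w + 3t - 6)(5z + 6t - 7)(8z - 3w + 7t)

Group: 2z(-40z² + 15zw - 83zt + 56z + 18wt - 21w - 42t² + 49t) + (3w + 3t - 6)(-40z² + 15zw - 83zt + 56z + 18wt - 21w - 42t² + 49t); both groups contain (-40z² + 15zw - 83zt + 56z + 18wt - 21w - 42t² + 49t), so (2z + 3w + 3t - 6) is a factor with cofactor -40z² + 15zw - 83zt + 56z + 18wt - 21w - 42t² + 49t.
The cofactor groups again: -40z² + 15zw - 83zt + 56z + 18wt - 21w - 42t² + 49t = -5z(8z - 3w + 7t) + (-6t + 7)(8z - 3w + 7t); both groups contain (8z - 3w + 7t), giving -(5z + 6t - 7)(8z - 3w + 7t).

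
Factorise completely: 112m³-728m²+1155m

7m(4m-11)(4m-15)

Pull out the common factor 7m, then factor the remaining trinomial.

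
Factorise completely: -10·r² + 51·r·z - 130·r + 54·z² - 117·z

Group: -r·(10·r + 9·z) + (6·z - 13)·(10·r + 9·z); both groups contain (10·r + 9·z).

-(10·r + 9·z)·(r - 6·z + 13)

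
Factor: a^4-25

(a^2+5)(a^2-5)

Substitute u = a^2 to get a quadratic in u, then factor.
a^2+5 is irreducible over ℤ (always positive, so no real roots).
a^2-5 is irreducible over ℤ (5 is not a perfect square).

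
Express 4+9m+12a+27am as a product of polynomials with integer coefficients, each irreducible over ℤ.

(3a+1)(9m+4)

Group as (27am+12a) + (9m+4) = 3a(9m+4) + (9m+4).
Both groups share the factor (9m+4).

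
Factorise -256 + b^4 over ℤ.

(b + 4)(b - 4)(b^2 + 16)

Write as (b^2)² − (16)², then factor b^2 - 16 once more.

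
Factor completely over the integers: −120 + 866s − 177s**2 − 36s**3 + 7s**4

(7s − 1)(s + 5)(s − 4)(s − 6)

Among the possible rational roots, s = 1/7 is a root, so (7s − 1) is a factor; dividing leaves s**3 − 5s**2 − 26s + 120.
Then s = 4 is a root, so (s − 4) divides it; the quotient is s**2 − s − 30.
The remaining quadratic factors as (s + 5)(s − 6).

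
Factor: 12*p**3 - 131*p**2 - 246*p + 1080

Trying the rational-root candidates, p = 9/4 is a root, so (4*p - 9) is a factor; dividing leaves 3*p**2 - 26*p - 120.
The remaining quadratic factors as (p - 12)(3*p + 10).

(3*p + 10)*(4*p - 9)*(p - 12)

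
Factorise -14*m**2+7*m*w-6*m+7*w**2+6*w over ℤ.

Group: -14*m*(m-w) + (-7*w-6)*(m-w); both groups contain (m-w).

-(14*m+7*w+6)*(m-w)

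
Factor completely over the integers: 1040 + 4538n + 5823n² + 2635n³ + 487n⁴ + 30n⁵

Testing divisors of the constant over divisors of the leading coefficient, n = -2/5 is a root, so (5n + 2) is a factor; dividing leaves 6n⁴ + 95n³ + 489n² + 969n + 520.
Then n = -8 is a root, giving the factor (n + 8) and quotient 6n³ + 47n² + 113n + 65.
Then n = -5/6 is a root, giving the factor (6n + 5) and quotient n² + 7n + 13.
The quadratic n² + 7n + 13 has discriminant -3 < 0 and is irreducible over ℤ.

(5n + 2)(6n + 5)(n + 8)(n² + 7n + 13)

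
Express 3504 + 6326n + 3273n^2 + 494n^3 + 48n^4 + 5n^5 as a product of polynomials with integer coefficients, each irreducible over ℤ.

(5n + 8)(n + 1)(n + 6)(n^2 + n + 73)

Testing divisors of the constant over divisors of the leading coefficient, n = -8/5 is a root, so (5n + 8) is a factor; dividing leaves n^4 + 8n^3 + 86n^2 + 517n + 438.
Next, n = -1 is a root, giving the factor (n + 1) and quotient n^3 + 7n^2 + 79n + 438.
Continuing, n = -6 is a root, so (n + 6) is a factor; dividing leaves n^2 + n + 73.
The quadratic n^2 + n + 73 has discriminant -291 < 0 and is irreducible over ℤ.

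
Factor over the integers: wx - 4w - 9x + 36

Group as (wx - 4w) + (-9x + 36) = w(x - 4) - 9(x - 4).
Both groups share the factor (x - 4).

(w - 9)(x - 4)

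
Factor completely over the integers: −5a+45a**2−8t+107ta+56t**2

(8t+5a)(7t+9a−1)

Group: 7t(8t+5a) + (9a−1)(8t+5a); both groups contain (8t+5a).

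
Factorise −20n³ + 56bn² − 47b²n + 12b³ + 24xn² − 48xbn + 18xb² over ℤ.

Group: 6x(3b² − 8bn + 4n²) + (4b − 5n)(3b² − 8bn + 4n²); both groups contain (3b² − 8bn + 4n²), so (6x + 4b − 5n) is a factor with cofactor 3b² − 8bn + 4n².
The cofactor groups again: 3b² − 8bn + 4n² = b(3b − 2n) − 2n(3b − 2n); both groups contain (3b − 2n), giving (b − 2n)(3b − 2n).

(3b − 2n)(6x + 4b − 5n)(b − 2n)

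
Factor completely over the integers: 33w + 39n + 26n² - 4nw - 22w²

(13n + 11w)(2n - 2w + 3)

Group: 2n(13n + 11w) + (-2w + 3)(13n + 11w); both groups contain (13n + 11w).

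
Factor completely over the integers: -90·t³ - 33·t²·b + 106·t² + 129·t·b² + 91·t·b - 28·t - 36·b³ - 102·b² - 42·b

-(9·t - 3·b - 7)·(5·t - 4·b - 2)·(2·t + 3·b)

Group: 9·t·(-10·t² - 7·t·b + 4·t + 12·b² + 6·b) + (-3·b - 7)·(-10·t² - 7·t·b + 4·t + 12·b² + 6·b); both groups contain (-10·t² - 7·t·b + 4·t + 12·b² + 6·b), so (9·t - 3·b - 7) is a factor with cofactor -10·t² - 7·t·b + 4·t + 12·b² + 6·b.
The cofactor groups again: -10·t² - 7·t·b + 4·t + 12·b² + 6·b = -2·t·(5·t - 4·b - 2) - 3·b·(5·t - 4·b - 2); both groups contain (5·t - 4·b - 2), giving -(2·t + 3·b)·(5·t - 4·b - 2).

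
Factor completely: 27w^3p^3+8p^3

p^3(3w+2)(9w^2-6w+4)

Every term has a factor of p^3; factoring it out leaves 27w^3+8.
Recognize a sum of cubes with the parts 3w and 2.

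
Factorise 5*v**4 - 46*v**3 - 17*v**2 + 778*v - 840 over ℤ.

By the rational root theorem, v = -4 is a root, so (v + 4) is a factor; dividing leaves 5*v**3 - 66*v**2 + 247*v - 210.
Next, v = 7 is a root, so (v - 7) is a factor; dividing leaves 5*v**2 - 31*v + 30.
The remaining quadratic factors as (v - 5)(5*v - 6).

(5*v - 6)*(v + 4)*(v - 5)*(v - 7)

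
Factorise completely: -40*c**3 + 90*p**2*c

10*c*(3*p - 2*c)*(3*p + 2*c)

Factor out 10*c, leaving 9*p**2 - 4*c**2, which is a difference of two squares.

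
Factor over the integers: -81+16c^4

(2c+3)(2c-3)(4c^2+9)

(2c)⁴ − (3)⁴ = ((2c)² − (3)²)((2c)² + (3)²); the first factor splits again, the second (4c^2+9) is irreducible.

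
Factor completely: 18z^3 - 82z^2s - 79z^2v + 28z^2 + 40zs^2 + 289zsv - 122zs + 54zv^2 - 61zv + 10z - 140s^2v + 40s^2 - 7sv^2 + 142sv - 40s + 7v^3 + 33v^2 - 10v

Group: z(18z^2 - 10zs - 61zv + 28z + 35sv - 10s - 7v^2 - 33v + 10) + (-4s - v)(18z^2 - 10zs - 61zv + 28z + 35sv - 10s - 7v^2 - 33v + 10); both groups contain (18z^2 - 10zs - 61zv + 28z + 35sv - 10s - 7v^2 - 33v + 10), so (z - 4s - v) is a factor with cofactor 18z^2 - 10zs - 61zv + 28z + 35sv - 10s - 7v^2 - 33v + 10.
The cofactor groups again: 18z^2 - 10zs - 61zv + 28z + 35sv - 10s - 7v^2 - 33v + 10 = 9z(2z - 7v + 2) + (-5s + v + 5)(2z - 7v + 2); both groups contain (2z - 7v + 2), giving (9z - 5s + v + 5)(2z - 7v + 2).

(z - 4s - v)(9z - 5s + v + 5)(2z - 7v + 2)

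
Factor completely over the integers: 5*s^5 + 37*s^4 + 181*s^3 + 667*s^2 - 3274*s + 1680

By the rational root theorem, s = -7 is a root, so (s + 7) is a factor; dividing leaves 5*s^4 + 2*s^3 + 167*s^2 - 502*s + 240.
Next, s = 3/5 is a root, so (5*s - 3) is a factor; dividing leaves s^3 + s^2 + 34*s - 80.
Next, s = 2 is a root, giving the factor (s - 2) and quotient s^2 + 3*s + 40.
The quadratic s^2 + 3*s + 40 has discriminant -151 < 0 and is irreducible over ℤ.

(5*s - 3)*(s + 7)*(s - 2)*(s^2 + 3*s + 40)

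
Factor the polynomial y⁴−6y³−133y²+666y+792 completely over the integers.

(y+1)(y+11)(y−12)(y−6)

Testing divisors of the constant over divisors of the leading coefficient, y = 6 is a root, giving the factor (y−6) and quotient y³−133y−132.
Next, y = 12 is a root, so (y−12) is a factor; dividing leaves y²+12y+11.
The remaining quadratic factors as (y+11)(y+1).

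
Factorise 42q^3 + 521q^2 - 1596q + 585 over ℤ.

(6q - 13)(7q - 3)(q + 15)

Trying the rational-root candidates, q = 3/7 is a root, so (7q - 3) is a factor; dividing leaves 6q^2 + 77q - 195.
The remaining quadratic factors as (q + 15)(6q - 13).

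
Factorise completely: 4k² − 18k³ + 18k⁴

2k²(3k − 1)(3k − 2)

Pull out the common factor 2k², then factor the remaining trinomial.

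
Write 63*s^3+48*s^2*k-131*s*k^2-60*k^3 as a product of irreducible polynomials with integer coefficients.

(3*s-4*k)*(7*s+3*k)*(3*s+5*k)

Group: 3*s*(21*s^2+44*s*k+15*k^2) - 4*k*(21*s^2+44*s*k+15*k^2); both groups contain (21*s^2+44*s*k+15*k^2), so (3*s-4*k) is a factor with cofactor 21*s^2+44*s*k+15*k^2.
The cofactor groups again: 21*s^2+44*s*k+15*k^2 = 3*s*(7*s+3*k) + 5*k*(7*s+3*k); both groups contain (7*s+3*k), giving (3*s+5*k)*(7*s+3*k).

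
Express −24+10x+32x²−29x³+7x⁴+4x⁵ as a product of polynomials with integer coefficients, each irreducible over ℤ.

By the rational root theorem, x = 1 is a root, so (x−1) is a factor; dividing leaves 4x⁴+11x³−18x²+14x+24.
Then x = −3/4 is a root, giving the factor (4x+3) and quotient x³+2x²−6x+8.
Continuing, x = −4 is a root, so (x+4) is a factor; dividing leaves x²−2x+2.
The quadratic x²−2x+2 has discriminant −4 < 0 and is irreducible over ℤ.

(4x+3)(x+4)(x−1)(x²−2x+2)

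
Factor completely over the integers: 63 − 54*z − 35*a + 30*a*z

(5*a − 9)*(6*z − 7)

Group as (30*a*z − 35*a) + (−54*z + 63) = 5*a*(6*z − 7) − 9*(6*z − 7).
Both groups share the factor (6*z − 7).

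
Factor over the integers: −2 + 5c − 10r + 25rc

(5c − 2)(5r + 1)

Group as (25rc − 10r) + (5c − 2) = 5r(5c − 2) + (5c − 2).
Both groups share the factor (5c − 2).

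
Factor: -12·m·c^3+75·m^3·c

3·c·m·(5·m-2·c)·(5·m+2·c)

Pull out the common factor 3·m·c; 25·m^2-4·c^2 is a difference of squares.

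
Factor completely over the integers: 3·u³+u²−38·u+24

(3·u−2)·(u+4)·(u−3)

Among the possible rational roots, u = 2/3 is a root, so (3·u−2) divides it; the quotient is u²+u−12.
The remaining quadratic factors as (u+4)(u−3).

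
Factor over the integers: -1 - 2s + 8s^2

(2s - 1)(4s + 1)

Need a pair with product 8·(-1) = -8 and sum -2: that's -4 and 2.
Split the middle term: 8s^2 - 4s + 2s - 1 = 4s(2s - 1) + (2s - 1).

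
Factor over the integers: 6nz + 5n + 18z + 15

(6z + 5)(n + 3)

Group as (6nz + 5n) + (18z + 15) = n(6z + 5) + 3(6z + 5).
Both groups share the factor (6z + 5).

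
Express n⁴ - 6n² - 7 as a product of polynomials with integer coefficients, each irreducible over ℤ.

(n² + 1)(n² - 7)

Substitute u = n² to get a quadratic in u, then factor.
n² - 7 is irreducible over ℤ (7 is not a perfect square).
n² + 1 is irreducible over ℤ (sum of squares).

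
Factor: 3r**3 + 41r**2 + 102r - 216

Testing divisors of the constant over divisors of the leading coefficient, r = -9 is a root, so (r + 9) is a factor; dividing leaves 3r**2 + 14r - 24.
The remaining quadratic factors as (r + 6)(3r - 4).

(3r - 4)(r + 6)(r + 9)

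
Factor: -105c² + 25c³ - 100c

5c(5c + 4)(c - 5)

Pull out the common factor 5c, then factor the remaining trinomial.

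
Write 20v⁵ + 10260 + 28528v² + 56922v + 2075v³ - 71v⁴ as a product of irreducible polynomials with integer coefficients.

Trying the rational-root candidates, v = -6 is a root, giving the factor (v + 6) and quotient 20v⁴ - 191v³ + 3221v² + 9202v + 1710.
Next, v = -9/4 is a root, so (4v + 9) is a factor; dividing leaves 5v³ - 59v² + 938v + 190.
Next, v = -1/5 is a root, so (5v + 1) is a factor; dividing leaves v² - 12v + 190.
The quadratic v² - 12v + 190 has discriminant -616 < 0 and is irreducible over ℤ.

(4v + 9)(5v + 1)(v + 6)(v² - 12v + 190)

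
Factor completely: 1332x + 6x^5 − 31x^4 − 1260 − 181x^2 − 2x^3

(6x − 7)(x − 3)(x − 5)(x^2 + 4x + 12)

Among the possible rational roots, x = 7/6 is a root, so (6x − 7) is a factor; dividing leaves x^4 − 4x^3 − 5x^2 − 36x + 180.
Continuing, x = 3 is a root, so (x − 3) is a factor; dividing leaves x^3 − x^2 − 8x − 60.
Continuing, x = 5 is a root, so (x − 5) is a factor; dividing leaves x^2 + 4x + 12.
The quadratic x^2 + 4x + 12 has discriminant −32 < 0 and is irreducible over ℤ.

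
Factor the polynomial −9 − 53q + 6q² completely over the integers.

Need a pair with product 6·(−9) = −54 and sum −53: that's −54 and 1.
Split the middle term: 6q² − 54q + q − 9 = 6q(q − 9) + (q − 9).

(6q + 1)(q − 9)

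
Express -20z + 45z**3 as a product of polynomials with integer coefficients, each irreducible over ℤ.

5z(3z + 2)(3z - 2)

Pull out the common factor 5z; 9z**2 - 4 is a difference of squares.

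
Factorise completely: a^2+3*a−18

Two integers with product −18 and sum 3 are −3 and 6.

(a+6)*(a−3)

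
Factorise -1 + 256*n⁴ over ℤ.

(4*n)⁴ − (1)⁴ = ((4*n)² − (1)²)((4*n)² + (1)²); the first factor splits again, the second (16*n² + 1) is irreducible.

(4*n + 1)*(4*n - 1)*(16*n² + 1)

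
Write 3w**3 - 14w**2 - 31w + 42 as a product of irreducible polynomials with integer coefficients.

(3w + 7)(w - 1)(w - 6)

Among the possible rational roots, w = 1 is a root, giving the factor (w - 1) and quotient 3w**2 - 11w - 42.
The remaining quadratic factors as (w - 6)(3w + 7).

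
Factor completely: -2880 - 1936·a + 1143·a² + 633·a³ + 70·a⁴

By the rational root theorem, a = 8/5 is a root, so (5·a - 8) divides it; the quotient is 14·a³ + 149·a² + 467·a + 360.
Next, a = -5 is a root, so (a + 5) is a factor; dividing leaves 14·a² + 79·a + 72.
The remaining quadratic factors as (2·a + 9)(7·a + 8).

(2·a + 9)·(5·a - 8)·(7·a + 8)·(a + 5)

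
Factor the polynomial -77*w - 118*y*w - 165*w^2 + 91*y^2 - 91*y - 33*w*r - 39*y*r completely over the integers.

Group: 7*y*(13*y + 11*w) + (-15*w - 3*r - 7)*(13*y + 11*w); both groups contain (13*y + 11*w).

(7*y - 15*w - 3*r - 7)*(13*y + 11*w)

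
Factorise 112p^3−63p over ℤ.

Pull out the common factor 7p; 16p^2−9 is a difference of squares.

7p(4p+3)(4p−3)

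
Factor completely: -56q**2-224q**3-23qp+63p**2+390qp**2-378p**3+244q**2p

-(4q-6p+1)(8q-7p)(7q+9p)

Group: 4q(-56q**2-23qp+63p**2) + (-6p+1)(-56q**2-23qp+63p**2); both groups contain (-56q**2-23qp+63p**2), so (4q-6p+1) is a factor with cofactor -56q**2-23qp+63p**2.
The cofactor groups again: -56q**2-23qp+63p**2 = -7q(8q-7p) - 9p(8q-7p); both groups contain (8q-7p), giving -(7q+9p)(8q-7p).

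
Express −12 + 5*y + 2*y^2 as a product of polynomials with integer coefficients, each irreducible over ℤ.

(2*y − 3)*(y + 4)

Need a pair with product 2·(−12) = −24 and sum 5: that's 8 and −3.
Split the middle term: 2*y^2 + 8*y − 3*y − 12 = 2*y*(y + 4) − 3*(y + 4).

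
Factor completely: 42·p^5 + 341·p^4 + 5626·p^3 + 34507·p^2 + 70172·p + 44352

By the rational root theorem, p = -9/7 is a root, giving the factor (7·p + 9) and quotient 6·p^4 + 41·p^3 + 751·p^2 + 3964·p + 4928.
Continuing, p = -4 is a root, so (p + 4) divides it; the quotient is 6·p^3 + 17·p^2 + 683·p + 1232.
Then p = -11/6 is a root, giving the factor (6·p + 11) and quotient p^2 + p + 112.
The quadratic p^2 + p + 112 has discriminant -447 < 0 and is irreducible over ℤ.

(6·p + 11)·(7·p + 9)·(p + 4)·(p^2 + p + 112)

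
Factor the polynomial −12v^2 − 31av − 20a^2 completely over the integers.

−(4a + 3v)(5a + 4v)

Group: −4a(5a + 4v) − 3v(5a + 4v); both groups contain (5a + 4v).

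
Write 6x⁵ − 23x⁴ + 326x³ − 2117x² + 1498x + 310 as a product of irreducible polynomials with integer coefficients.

(6x + 1)(x − 1)(x − 5)(x² + 2x + 62)

Among the possible rational roots, x = 5 is a root, so (x − 5) is a factor; dividing leaves 6x⁴ + 7x³ + 361x² − 312x − 62.
Then x = −1/6 is a root, so (6x + 1) divides it; the quotient is x³ + x² + 60x − 62.
Next, x = 1 is a root, so (x − 1) is a factor; dividing leaves x² + 2x + 62.
The quadratic x² + 2x + 62 has discriminant −244 < 0 and is irreducible over ℤ.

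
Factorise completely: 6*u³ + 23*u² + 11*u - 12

(2*u - 1)*(3*u + 4)*(u + 3)

Trying the rational-root candidates, u = -3 is a root, so (u + 3) is a factor; dividing leaves 6*u² + 5*u - 4.
The remaining quadratic factors as (3*u + 4)(2*u - 1).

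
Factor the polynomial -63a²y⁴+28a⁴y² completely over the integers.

Factor out 7a²y², leaving 4a²-9y², which is a difference of two squares.

7a²y²(2a+3y)(2a-3y)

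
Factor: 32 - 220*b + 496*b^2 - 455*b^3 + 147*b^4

(3*b - 2)*(7*b - 2)*(7*b - 8)*(b - 1)

Testing divisors of the constant over divisors of the leading coefficient, b = 1 is a root, giving the factor (b - 1) and quotient 147*b^3 - 308*b^2 + 188*b - 32.
Continuing, b = 8/7 is a root, so (7*b - 8) is a factor; dividing leaves 21*b^2 - 20*b + 4.
The remaining quadratic factors as (7*b - 2)(3*b - 2).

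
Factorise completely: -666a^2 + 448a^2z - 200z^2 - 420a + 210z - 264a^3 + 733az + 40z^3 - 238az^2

Group: 11a(-24a^2 + 32az - 30a - 10z^2 + 15z) + (-4z + 14)(-24a^2 + 32az - 30a - 10z^2 + 15z); both groups contain (-24a^2 + 32az - 30a - 10z^2 + 15z), so (11a - 4z + 14) is a factor with cofactor -24a^2 + 32az - 30a - 10z^2 + 15z.
The cofactor groups again: -24a^2 + 32az - 30a - 10z^2 + 15z = -12a(2a - z) + (10z - 15)(2a - z); both groups contain (2a - z), giving -(12a - 10z + 15)(2a - z).

-(11a - 4z + 14)(12a - 10z + 15)(2a - z)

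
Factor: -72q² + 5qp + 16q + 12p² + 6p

Group: -8q(9q - 4p - 2) - 3p(9q - 4p - 2); both groups contain (9q - 4p - 2).

-(9q - 4p - 2)(8q + 3p)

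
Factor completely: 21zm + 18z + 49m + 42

(3z + 7)(7m + 6)

Group as (21zm + 18z) + (49m + 42) = 3z(7m + 6) + 7(7m + 6).
Both groups share the factor (7m + 6).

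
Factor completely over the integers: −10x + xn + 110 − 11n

(n − 10)(x − 11)

Group as (xn − 10x) + (−11n + 110) = x(n − 10) − 11(n − 10).
Both groups share the factor (n − 10).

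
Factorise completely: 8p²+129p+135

Need a pair with product 8·135 = 1080 and sum 129: that's 120 and 9.
Split the middle term: 8p²+120p + 9p+135 = 8p(p+15) + 9(p+15).

(8p+9)(p+15)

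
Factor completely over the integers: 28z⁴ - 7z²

7z²(2z + 1)(2z - 1)

Pull out the common factor 7z²; 4z² - 1 is a difference of squares.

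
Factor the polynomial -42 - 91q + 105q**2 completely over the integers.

7(3q + 1)(5q - 6)

Pull out the common factor 7, then factor the remaining trinomial.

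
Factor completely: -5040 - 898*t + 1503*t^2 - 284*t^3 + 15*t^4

(3*t - 10)*(5*t + 7)*(t - 8)*(t - 9)

Trying the rational-root candidates, t = 10/3 is a root, so (3*t - 10) divides it; the quotient is 5*t^3 - 78*t^2 + 241*t + 504.
Then t = 8 is a root, giving the factor (t - 8) and quotient 5*t^2 - 38*t - 63.
The remaining quadratic factors as (t - 9)(5*t + 7).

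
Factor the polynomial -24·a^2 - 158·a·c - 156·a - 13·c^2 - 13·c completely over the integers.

-(12·a + c)·(2·a + 13·c + 13)

Group: -2·a·(12·a + c) + (-13·c - 13)·(12·a + c); both groups contain (12·a + c).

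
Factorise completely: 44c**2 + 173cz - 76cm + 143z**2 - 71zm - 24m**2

Group: 11c(4c + 11z - 8m) + (13z + 3m)(4c + 11z - 8m); both groups contain (4c + 11z - 8m).

(11c + 13z + 3m)(4c + 11z - 8m)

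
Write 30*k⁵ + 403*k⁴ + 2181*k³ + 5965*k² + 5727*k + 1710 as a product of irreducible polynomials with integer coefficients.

By the rational root theorem, k = -3/5 is a root, so (5*k + 3) is a factor; dividing leaves 6*k⁴ + 77*k³ + 390*k² + 959*k + 570.
Continuing, k = -5/6 is a root, giving the factor (6*k + 5) and quotient k³ + 12*k² + 55*k + 114.
Then k = -6 is a root, so (k + 6) is a factor; dividing leaves k² + 6*k + 19.
The quadratic k² + 6*k + 19 has discriminant -40 < 0 and is irreducible over ℤ.

(5*k + 3)*(6*k + 5)*(k + 6)*(k² + 6*k + 19)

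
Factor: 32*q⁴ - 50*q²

Factor out 2*q², leaving 16*q² - 25, which is a difference of two squares.

2*q²*(4*q + 5)*(4*q - 5)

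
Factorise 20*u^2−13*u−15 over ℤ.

(4*u−5)*(5*u+3)

Need a pair with product 20·(−15) = −300 and sum −13: that's −25 and 12.
Split the middle term: 20*u^2−25*u + 12*u−15 = 5*u*(4*u−5) + 3*(4*u−5).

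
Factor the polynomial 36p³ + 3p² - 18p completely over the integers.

3p(3p - 2)(4p + 3)

Pull out the common factor 3p, then factor the remaining trinomial.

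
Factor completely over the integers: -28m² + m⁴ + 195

Substitute u = m² to get a quadratic in u, then factor.
m² - 13 is irreducible over ℤ (13 is not a perfect square).
m² - 15 is irreducible over ℤ (15 is not a perfect square).

(m² - 13)(m² - 15)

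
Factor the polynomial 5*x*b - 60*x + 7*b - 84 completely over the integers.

Group as (5*x*b - 60*x) + (7*b - 84) = 5*x*(b - 12) + 7*(b - 12).
Both groups share the factor (b - 12).

(5*x + 7)*(b - 12)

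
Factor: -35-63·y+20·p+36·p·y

(4·p-7)·(9·y+5)

Group as (36·p·y+20·p) + (-63·y-35) = 4·p·(9·y+5) - 7·(9·y+5).
Both groups share the factor (9·y+5).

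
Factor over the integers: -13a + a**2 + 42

Two integers with product 42 and sum -13 are -6 and -7.

(a - 6)(a - 7)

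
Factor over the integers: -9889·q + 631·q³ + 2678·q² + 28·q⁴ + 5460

(4·q - 7)·(7·q - 5)·(q + 12)·(q + 13)

Among the possible rational roots, q = 7/4 is a root, so (4·q - 7) is a factor; dividing leaves 7·q³ + 170·q² + 967·q - 780.
Next, q = -13 is a root, so (q + 13) is a factor; dividing leaves 7·q² + 79·q - 60.
The remaining quadratic factors as (7·q - 5)(q + 12).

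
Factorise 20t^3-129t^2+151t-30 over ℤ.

(4t-1)(5t-6)(t-5)

Testing divisors of the constant over divisors of the leading coefficient, t = 1/4 is a root, so (4t-1) divides it; the quotient is 5t^2-31t+30.
The remaining quadratic factors as (t-5)(5t-6).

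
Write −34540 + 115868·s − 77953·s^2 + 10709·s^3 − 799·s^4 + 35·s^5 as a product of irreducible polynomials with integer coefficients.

Among the possible rational roots, s = 11 is a root, so (s − 11) divides it; the quotient is 35·s^4 − 414·s^3 + 6155·s^2 − 10248·s + 3140.
Continuing, s = 2/5 is a root, giving the factor (5·s − 2) and quotient 7·s^3 − 80·s^2 + 1199·s − 1570.
Continuing, s = 10/7 is a root, so (7·s − 10) divides it; the quotient is s^2 − 10·s + 157.
The quadratic s^2 − 10·s + 157 has discriminant −528 < 0 and is irreducible over ℤ.

(5·s − 2)·(7·s − 10)·(s − 11)·(s^2 − 10·s + 157)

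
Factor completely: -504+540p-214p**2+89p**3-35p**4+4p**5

Trying the rational-root candidates, p = 2 is a root, so (p-2) is a factor; dividing leaves 4p**4-27p**3+35p**2-144p+252.
Then p = 7/4 is a root, giving the factor (4p-7) and quotient p**3-5p**2-36.
Continuing, p = 6 is a root, giving the factor (p-6) and quotient p**2+p+6.
The quadratic p**2+p+6 has discriminant -23 < 0 and is irreducible over ℤ.

(4p-7)(p-2)(p-6)(p**2+p+6)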